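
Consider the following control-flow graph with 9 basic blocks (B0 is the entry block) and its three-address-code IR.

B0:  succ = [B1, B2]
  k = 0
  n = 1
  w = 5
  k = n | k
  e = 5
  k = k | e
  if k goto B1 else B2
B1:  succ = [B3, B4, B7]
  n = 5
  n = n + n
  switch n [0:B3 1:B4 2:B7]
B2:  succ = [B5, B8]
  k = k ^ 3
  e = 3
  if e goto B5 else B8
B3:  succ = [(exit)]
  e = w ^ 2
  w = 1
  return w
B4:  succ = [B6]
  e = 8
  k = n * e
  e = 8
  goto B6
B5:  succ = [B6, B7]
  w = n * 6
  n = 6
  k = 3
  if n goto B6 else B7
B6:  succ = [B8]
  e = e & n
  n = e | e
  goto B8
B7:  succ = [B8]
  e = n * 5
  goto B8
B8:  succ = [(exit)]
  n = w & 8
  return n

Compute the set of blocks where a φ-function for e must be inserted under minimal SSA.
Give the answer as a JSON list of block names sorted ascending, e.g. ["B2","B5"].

idom tree: B1←B0 B2←B0 B3←B1 B4←B1 B5←B2 B6←B0 B7←B0 B8←B0
Dom at joins:
  B6: preds {B4,B5}: {B0,B1,B4} ∩ {B0,B2,B5} = {B0}; idom=B0
  B7: preds {B1,B5}: {B0,B1} ∩ {B0,B2,B5} = {B0}; idom=B0
  B8: preds {B2,B6,B7}: {B0,B2} ∩ {B0,B6} ∩ {B0,B7} = {B0}; idom=B0

DF derivation:
  B6←B4: walk B4→B1 to B0
  B6←B5: walk B5→B2 to B0
  B7←B1: walk B1 to B0
  B7←B5: walk B5→B2 to B0
  B8←B2: walk B2 to B0
  B8←B6: walk B6 to B0
  B8←B7: walk B7 to B0
  DF(B0)=∅
  DF(B1)={B6,B7}
  DF(B2)={B6,B7,B8}
  DF(B3)=∅
  DF(B4)={B6}
  DF(B5)={B6,B7}
  DF(B6)={B8}
  DF(B7)={B8}
  DF(B8)=∅

φ for e: defs {B0,B2,B3,B4,B6,B7}
  DF⁺ = {B6,B7,B8}

Answer: ["B6", "B7", "B8"]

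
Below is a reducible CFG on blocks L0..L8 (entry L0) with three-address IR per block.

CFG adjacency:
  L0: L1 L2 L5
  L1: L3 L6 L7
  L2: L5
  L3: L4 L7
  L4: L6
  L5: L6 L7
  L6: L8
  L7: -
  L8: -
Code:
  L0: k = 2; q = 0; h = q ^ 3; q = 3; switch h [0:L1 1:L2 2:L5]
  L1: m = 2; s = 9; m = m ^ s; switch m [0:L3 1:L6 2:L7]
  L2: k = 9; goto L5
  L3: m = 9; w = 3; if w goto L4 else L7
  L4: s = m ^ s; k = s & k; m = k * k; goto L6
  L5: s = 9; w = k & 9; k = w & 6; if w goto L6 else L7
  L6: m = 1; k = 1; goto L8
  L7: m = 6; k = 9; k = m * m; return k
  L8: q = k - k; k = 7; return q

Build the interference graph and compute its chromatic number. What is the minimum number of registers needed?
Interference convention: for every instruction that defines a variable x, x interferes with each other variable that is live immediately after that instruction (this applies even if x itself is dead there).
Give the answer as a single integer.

def/use:
  L0: def={h,k,q} ue=∅
  L1: def={m,s} ue=∅
  L2: def={k} ue=∅
  L3: def={m,w} ue=∅
  L4: def={k,m,s} ue={k,m,s}
  L5: def={k,s,w} ue={k}
  L6: def={k,m} ue=∅
  L7: def={k,m} ue=∅
  L8: def={k,q} ue={k}

Backward fixpoint:
  L0: in=∅ out={k}
  L1: in={k} out={k,s}
  L2: in=∅ out={k}
  L3: in={k,s} out={k,m,s}
  L4: in={k,m,s} out=∅
  L5: in={k} out=∅
  L6: in=∅ out={k}
  L7: in=∅ out=∅
  L8: in={k} out=∅

Interfere edges:
  h↔{k,q}
  k↔{h,m,q,s,w}
  m↔{k,s,w}
  q↔{h,k}
  s↔{k,m,w}
  w↔{k,m,s}

Registers:
  lower bound: {k,m,s,w} mutually conflict ⇒ χ ≥ 4
  4-colouring: c0={k}  c1={h,m}  c2={q,s}  c3={w}
  χ = 4

Answer: 4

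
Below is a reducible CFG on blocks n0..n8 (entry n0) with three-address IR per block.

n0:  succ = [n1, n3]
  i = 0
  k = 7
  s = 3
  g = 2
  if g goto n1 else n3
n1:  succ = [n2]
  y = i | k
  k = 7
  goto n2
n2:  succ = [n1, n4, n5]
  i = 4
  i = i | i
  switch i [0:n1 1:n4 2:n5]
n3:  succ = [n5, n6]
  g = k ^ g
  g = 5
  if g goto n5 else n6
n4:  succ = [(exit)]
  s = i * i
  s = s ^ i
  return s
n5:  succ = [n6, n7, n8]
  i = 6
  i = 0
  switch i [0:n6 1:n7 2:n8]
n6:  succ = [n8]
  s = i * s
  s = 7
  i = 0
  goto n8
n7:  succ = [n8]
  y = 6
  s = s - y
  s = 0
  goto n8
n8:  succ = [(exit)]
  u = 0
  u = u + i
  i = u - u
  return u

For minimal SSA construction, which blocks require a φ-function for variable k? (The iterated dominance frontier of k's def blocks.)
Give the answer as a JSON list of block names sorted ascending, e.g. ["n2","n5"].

Answer: ["n1", "n5", "n6", "n8"]

Derivation:
idom tree: n1←n0 n2←n1 n3←n0 n4←n2 n5←n0 n6←n0 n7←n5 n8←n0
Dom∩ at merges:
  n1: preds {n0,n2}: {n0} ∩ {n0,n1,n2} = {n0}; idom=n0
  n5: preds {n2,n3}: {n0,n1,n2} ∩ {n0,n3} = {n0}; idom=n0
  n6: preds {n3,n5}: {n0,n3} ∩ {n0,n5} = {n0}; idom=n0
  n8: preds {n5,n6,n7}: {n0,n5} ∩ {n0,n6} ∩ {n0,n5,n7} = {n0}; idom=n0

DF walk-up:
  n1←n0: walk · to n0
  n1←n2: walk n2→n1 to n0
  n5←n2: walk n2→n1 to n0
  n5←n3: walk n3 to n0
  n6←n3: walk n3 to n0
  n6←n5: walk n5 to n0
  n8←n5: walk n5 to n0
  n8←n6: walk n6 to n0
  n8←n7: walk n7→n5 to n0
  n0 → ∅
  n1 → {n1,n5}
  n2 → {n1,n5}
  n3 → {n5,n6}
  n4 → ∅
  n5 → {n6,n8}
  n6 → {n8}
  n7 → {n8}
  n8 → ∅

φ for k: defs {n0,n1}
  DF⁺ = {n1,n5,n6,n8}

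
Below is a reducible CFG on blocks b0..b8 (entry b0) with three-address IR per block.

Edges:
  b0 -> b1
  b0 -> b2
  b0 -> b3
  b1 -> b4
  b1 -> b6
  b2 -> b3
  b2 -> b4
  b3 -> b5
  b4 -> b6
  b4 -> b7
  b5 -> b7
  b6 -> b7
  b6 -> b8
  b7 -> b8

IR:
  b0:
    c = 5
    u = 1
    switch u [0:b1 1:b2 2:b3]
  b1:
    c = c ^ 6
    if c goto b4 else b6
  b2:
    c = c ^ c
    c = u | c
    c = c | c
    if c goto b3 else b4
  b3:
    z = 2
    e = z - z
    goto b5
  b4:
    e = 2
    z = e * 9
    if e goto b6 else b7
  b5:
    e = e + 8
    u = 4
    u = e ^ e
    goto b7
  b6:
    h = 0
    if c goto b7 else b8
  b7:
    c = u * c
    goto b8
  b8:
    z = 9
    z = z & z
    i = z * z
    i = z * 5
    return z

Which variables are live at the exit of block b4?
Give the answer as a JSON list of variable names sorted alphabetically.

Block summaries:
  b0: {c,u} / ∅
  b1: {c} / {c}
  b2: {c} / {c,u}
  b3: {e,z} / ∅
  b4: {e,z} / ∅
  b5: {e,u} / {e}
  b6: {h} / {c}
  b7: {c} / {c,u}
  b8: {i,z} / ∅

Live sets:
  b0: in=∅ out={c,u}
  b1: in={c,u} out={c,u}
  b2: in={c,u} out={c,u}
  b3: in={c} out={c,e}
  b4: in={c,u} out={c,u}
  b5: in={c,e} out={c,u}
  b6: in={c,u} out={c,u}
  b7: in={c,u} out=∅
  b8: in=∅ out=∅

live-out(b4) = ["c", "u"]

Answer: ["c", "u"]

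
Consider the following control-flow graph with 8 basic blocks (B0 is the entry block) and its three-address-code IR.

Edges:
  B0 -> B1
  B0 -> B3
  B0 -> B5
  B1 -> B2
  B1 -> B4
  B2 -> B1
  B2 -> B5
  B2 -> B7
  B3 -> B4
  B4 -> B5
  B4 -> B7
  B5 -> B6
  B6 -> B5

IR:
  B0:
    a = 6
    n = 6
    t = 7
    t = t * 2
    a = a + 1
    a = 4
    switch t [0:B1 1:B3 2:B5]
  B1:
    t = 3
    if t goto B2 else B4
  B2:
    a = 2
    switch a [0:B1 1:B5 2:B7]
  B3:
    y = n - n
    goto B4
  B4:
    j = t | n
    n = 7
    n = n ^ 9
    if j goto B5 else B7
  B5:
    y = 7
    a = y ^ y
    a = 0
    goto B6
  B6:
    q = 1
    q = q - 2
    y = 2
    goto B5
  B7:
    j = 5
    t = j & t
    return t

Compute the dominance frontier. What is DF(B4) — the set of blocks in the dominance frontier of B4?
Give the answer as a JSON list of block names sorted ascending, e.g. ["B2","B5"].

Answer: ["B5", "B7"]

Working:
idom tree: B1←B0 B2←B1 B3←B0 B4←B0 B5←B0 B6←B5 B7←B0
Join-block Dom:
  B1: preds {B0,B2}: {B0} ∩ {B0,B1,B2} = {B0}; idom=B0
  B4: preds {B1,B3}: {B0,B1} ∩ {B0,B3} = {B0}; idom=B0
  B5: preds {B0,B2,B4,B6}: {B0} ∩ {B0,B1,B2} ∩ {B0,B4} ∩ {B0,B5,B6} = {B0}; idom=B0
  B7: preds {B2,B4}: {B0,B1,B2} ∩ {B0,B4} = {B0}; idom=B0

DF walk-up:
  join B1 pred B0: · stop@B0
  join B1 pred B2: B2→B1 stop@B0
  join B4 pred B1: B1 stop@B0
  join B4 pred B3: B3 stop@B0
  join B5 pred B0: · stop@B0
  join B5 pred B2: B2→B1 stop@B0
  join B5 pred B4: B4 stop@B0
  join B5 pred B6: B6→B5 stop@B0
  join B7 pred B2: B2→B1 stop@B0
  join B7 pred B4: B4 stop@B0
  B0: DF=∅
  B1: DF={B1,B4,B5,B7}
  B2: DF={B1,B5,B7}
  B3: DF={B4}
  B4: DF={B5,B7}
  B5: DF={B5}
  B6: DF={B5}
  B7: DF=∅

DF(B4) = ["B5", "B7"]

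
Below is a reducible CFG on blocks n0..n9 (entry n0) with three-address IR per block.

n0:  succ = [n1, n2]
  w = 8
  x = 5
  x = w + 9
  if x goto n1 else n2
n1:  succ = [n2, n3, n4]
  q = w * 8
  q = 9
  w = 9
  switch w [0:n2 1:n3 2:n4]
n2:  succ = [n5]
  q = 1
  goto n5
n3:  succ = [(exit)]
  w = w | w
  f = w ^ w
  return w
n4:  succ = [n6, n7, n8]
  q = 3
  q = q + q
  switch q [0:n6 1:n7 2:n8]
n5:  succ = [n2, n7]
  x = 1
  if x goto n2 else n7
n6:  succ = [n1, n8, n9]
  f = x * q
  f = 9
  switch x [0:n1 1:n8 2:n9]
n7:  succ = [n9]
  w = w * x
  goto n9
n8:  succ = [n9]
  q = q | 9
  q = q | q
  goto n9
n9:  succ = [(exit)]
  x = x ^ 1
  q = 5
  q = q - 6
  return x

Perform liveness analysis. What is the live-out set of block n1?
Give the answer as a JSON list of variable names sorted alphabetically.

Answer: ["w", "x"]

Analysis:
Per-block:
  n0 def {w,x} use ∅
  n1 def {q,w} use {w}
  n2 def {q} use ∅
  n3 def {f,w} use {w}
  n4 def {q} use ∅
  n5 def {x} use ∅
  n6 def {f} use {q,x}
  n7 def {w} use {w,x}
  n8 def {q} use {q}
  n9 def {q,x} use {x}

Backward fixpoint:
  live n0: ∅→{w,x}
  live n1: {w,x}→{w,x}
  live n2: {w}→{w}
  live n3: {w}→∅
  live n4: {w,x}→{q,w,x}
  live n5: {w}→{w,x}
  live n6: {q,w,x}→{q,w,x}
  live n7: {w,x}→{x}
  live n8: {q,x}→{x}
  live n9: {x}→∅

live-out(n1) = ["w", "x"]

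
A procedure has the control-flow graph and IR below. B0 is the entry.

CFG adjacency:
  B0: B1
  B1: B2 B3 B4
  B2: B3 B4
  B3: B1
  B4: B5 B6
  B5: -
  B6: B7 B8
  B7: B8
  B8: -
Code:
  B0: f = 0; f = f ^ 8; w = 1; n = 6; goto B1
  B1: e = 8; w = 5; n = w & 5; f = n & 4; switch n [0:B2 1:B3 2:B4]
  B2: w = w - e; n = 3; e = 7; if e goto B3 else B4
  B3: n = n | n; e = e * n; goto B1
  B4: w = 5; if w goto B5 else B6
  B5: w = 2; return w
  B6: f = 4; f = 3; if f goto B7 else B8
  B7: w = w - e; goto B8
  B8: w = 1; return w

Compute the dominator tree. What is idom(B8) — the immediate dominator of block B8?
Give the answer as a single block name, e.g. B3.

idom tree: B1←B0 B2←B1 B3←B1 B4←B1 B5←B4 B6←B4 B7←B6 B8←B6
Dom at joins:
  B1: preds {B0,B3}: {B0} ∩ {B0,B1,B3} = {B0}; idom=B0
  B3: preds {B1,B2}: {B0,B1} ∩ {B0,B1,B2} = {B0,B1}; idom=B1
  B4: preds {B1,B2}: {B0,B1} ∩ {B0,B1,B2} = {B0,B1}; idom=B1
  B8: preds {B6,B7}: {B0,B1,B4,B6} ∩ {B0,B1,B4,B6,B7} = {B0,B1,B4,B6}; idom=B6

idom(B8) = B6

Answer: B6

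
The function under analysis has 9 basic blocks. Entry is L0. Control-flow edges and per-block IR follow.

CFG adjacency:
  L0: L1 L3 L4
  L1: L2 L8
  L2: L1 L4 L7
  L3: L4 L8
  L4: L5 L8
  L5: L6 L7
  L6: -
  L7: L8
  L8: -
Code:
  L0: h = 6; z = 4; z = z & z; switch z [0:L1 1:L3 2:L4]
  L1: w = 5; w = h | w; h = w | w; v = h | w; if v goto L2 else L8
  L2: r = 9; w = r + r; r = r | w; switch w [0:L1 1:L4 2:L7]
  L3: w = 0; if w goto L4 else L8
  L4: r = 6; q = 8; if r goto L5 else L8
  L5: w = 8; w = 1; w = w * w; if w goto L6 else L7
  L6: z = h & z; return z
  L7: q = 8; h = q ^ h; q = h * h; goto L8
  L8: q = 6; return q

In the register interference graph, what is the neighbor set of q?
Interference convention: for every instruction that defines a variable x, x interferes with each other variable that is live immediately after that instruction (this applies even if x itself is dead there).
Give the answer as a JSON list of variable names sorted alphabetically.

Answer: ["h", "r", "z"]

Derivation:
Per-block:
  L0: def={h,z} ue=∅
  L1: def={h,v,w} ue={h}
  L2: def={r,w} ue=∅
  L3: def={w} ue=∅
  L4: def={q,r} ue=∅
  L5: def={w} ue=∅
  L6: def={z} ue={h,z}
  L7: def={h,q} ue={h}
  L8: def={q} ue=∅

Liveness:
  L0: in=∅ out={h,z}
  L1: in={h,z} out={h,z}
  L2: in={h,z} out={h,z}
  L3: in={h,z} out={h,z}
  L4: in={h,z} out={h,z}
  L5: in={h,z} out={h,z}
  L6: in={h,z} out=∅
  L7: in={h} out=∅
  L8: in=∅ out=∅

Conflict graph:
  h↔{q,r,v,w,z}
  q↔{h,r,z}
  r↔{h,q,w,z}
  v↔{h,z}
  w↔{h,r,z}
  z↔{h,q,r,v,w}

N(q) = ["h", "r", "z"]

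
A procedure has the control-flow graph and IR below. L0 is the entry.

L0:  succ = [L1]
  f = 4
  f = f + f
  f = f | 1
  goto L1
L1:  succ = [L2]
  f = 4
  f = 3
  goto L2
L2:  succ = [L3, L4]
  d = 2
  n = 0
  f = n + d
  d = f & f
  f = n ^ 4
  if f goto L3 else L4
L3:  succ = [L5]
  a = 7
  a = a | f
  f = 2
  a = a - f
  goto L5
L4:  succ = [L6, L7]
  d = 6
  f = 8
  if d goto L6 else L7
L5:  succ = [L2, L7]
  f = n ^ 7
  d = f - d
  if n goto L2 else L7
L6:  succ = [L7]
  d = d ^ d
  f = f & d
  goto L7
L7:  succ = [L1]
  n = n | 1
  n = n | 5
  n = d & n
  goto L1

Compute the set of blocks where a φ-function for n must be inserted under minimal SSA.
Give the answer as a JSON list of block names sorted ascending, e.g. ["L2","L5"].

Answer: ["L1", "L2"]

Derivation:
idom tree: L1←L0 L2←L1 L3←L2 L4←L2 L5←L3 L6←L4 L7←L2
Join-block Dom:
  L1: preds {L0,L7}: {L0} ∩ {L0,L1,L2,L7} = {L0}; idom=L0
  L2: preds {L1,L5}: {L0,L1} ∩ {L0,L1,L2,L3,L5} = {L0,L1}; idom=L1
  L7: preds {L4,L5,L6}: {L0,L1,L2,L4} ∩ {L0,L1,L2,L3,L5} ∩ {L0,L1,L2,L4,L6} = {L0,L1,L2}; idom=L2

DF derivation:
  join L1 pred L0: · stop@L0
  join L1 pred L7: L7→L2→L1 stop@L0
  join L2 pred L1: · stop@L1
  join L2 pred L5: L5→L3→L2 stop@L1
  join L7 pred L4: L4 stop@L2
  join L7 pred L5: L5→L3 stop@L2
  join L7 pred L6: L6→L4 stop@L2
  L0: DF=∅
  L1: DF={L1}
  L2: DF={L1,L2}
  L3: DF={L2,L7}
  L4: DF={L7}
  L5: DF={L2,L7}
  L6: DF={L7}
  L7: DF={L1}

φ for n: defs {L2,L7}
  DF⁺ = {L1,L2}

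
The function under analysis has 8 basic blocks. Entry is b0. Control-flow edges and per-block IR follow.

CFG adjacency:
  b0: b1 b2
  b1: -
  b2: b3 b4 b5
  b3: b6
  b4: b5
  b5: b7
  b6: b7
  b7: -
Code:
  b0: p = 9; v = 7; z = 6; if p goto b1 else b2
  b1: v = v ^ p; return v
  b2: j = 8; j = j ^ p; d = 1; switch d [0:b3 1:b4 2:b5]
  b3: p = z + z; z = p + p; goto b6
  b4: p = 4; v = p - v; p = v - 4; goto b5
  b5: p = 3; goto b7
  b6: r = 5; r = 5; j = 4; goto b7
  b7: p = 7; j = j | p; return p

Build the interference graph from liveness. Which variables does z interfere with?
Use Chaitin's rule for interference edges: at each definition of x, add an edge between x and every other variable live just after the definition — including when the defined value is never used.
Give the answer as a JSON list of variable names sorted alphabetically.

Answer: ["d", "j", "p", "v"]

Working:
Per-block:
  b0: {p,v,z} / ∅
  b1: {v} / {p,v}
  b2: {d,j} / {p}
  b3: {p,z} / {z}
  b4: {p,v} / {v}
  b5: {p} / ∅
  b6: {j,r} / ∅
  b7: {j,p} / {j}

Backward fixpoint:
  b0 li=∅ lo={p,v,z}
  b1 li={p,v} lo=∅
  b2 li={p,v,z} lo={j,v,z}
  b3 li={z} lo=∅
  b4 li={j,v} lo={j}
  b5 li={j} lo={j}
  b6 li=∅ lo={j}
  b7 li={j} lo=∅

Interference:
  d↔{j,v,z}
  j↔{d,p,v,z}
  p↔{j,v,z}
  r↔∅
  v↔{d,j,p,z}
  z↔{d,j,p,v}

N(z) = ["d", "j", "p", "v"]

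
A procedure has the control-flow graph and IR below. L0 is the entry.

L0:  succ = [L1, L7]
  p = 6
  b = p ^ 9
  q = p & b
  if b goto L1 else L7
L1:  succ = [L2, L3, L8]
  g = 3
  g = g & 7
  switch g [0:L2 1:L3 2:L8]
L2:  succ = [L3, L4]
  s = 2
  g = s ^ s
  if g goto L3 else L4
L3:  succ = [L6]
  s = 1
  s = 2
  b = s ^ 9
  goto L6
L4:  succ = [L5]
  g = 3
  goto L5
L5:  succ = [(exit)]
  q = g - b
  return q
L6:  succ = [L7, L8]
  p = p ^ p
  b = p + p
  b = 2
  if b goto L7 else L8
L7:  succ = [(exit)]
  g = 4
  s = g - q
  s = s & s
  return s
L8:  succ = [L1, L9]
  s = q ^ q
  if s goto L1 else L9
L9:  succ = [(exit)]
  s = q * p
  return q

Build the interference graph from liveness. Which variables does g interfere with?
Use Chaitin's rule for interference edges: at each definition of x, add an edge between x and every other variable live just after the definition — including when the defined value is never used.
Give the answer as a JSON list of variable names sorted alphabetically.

Answer: ["b", "p", "q"]

Analysis:
Per-block:
  L0: def={b,p,q} ue=∅
  L1: def={g} ue=∅
  L2: def={g,s} ue=∅
  L3: def={b,s} ue=∅
  L4: def={g} ue=∅
  L5: def={q} ue={b,g}
  L6: def={b,p} ue={p}
  L7: def={g,s} ue={q}
  L8: def={s} ue={q}
  L9: def={s} ue={p,q}

Liveness:
  L0 li=∅ lo={b,p,q}
  L1 li={b,p,q} lo={b,p,q}
  L2 li={b,p,q} lo={b,p,q}
  L3 li={p,q} lo={p,q}
  L4 li={b} lo={b,g}
  L5 li={b,g} lo=∅
  L6 li={p,q} lo={b,p,q}
  L7 li={q} lo=∅
  L8 li={b,p,q} lo={b,p,q}
  L9 li={p,q} lo=∅

Conflict graph:
  b↔{g,p,q,s}
  g↔{b,p,q}
  p↔{b,g,q,s}
  q↔{b,g,p,s}
  s↔{b,p,q}

N(g) = ["b", "p", "q"]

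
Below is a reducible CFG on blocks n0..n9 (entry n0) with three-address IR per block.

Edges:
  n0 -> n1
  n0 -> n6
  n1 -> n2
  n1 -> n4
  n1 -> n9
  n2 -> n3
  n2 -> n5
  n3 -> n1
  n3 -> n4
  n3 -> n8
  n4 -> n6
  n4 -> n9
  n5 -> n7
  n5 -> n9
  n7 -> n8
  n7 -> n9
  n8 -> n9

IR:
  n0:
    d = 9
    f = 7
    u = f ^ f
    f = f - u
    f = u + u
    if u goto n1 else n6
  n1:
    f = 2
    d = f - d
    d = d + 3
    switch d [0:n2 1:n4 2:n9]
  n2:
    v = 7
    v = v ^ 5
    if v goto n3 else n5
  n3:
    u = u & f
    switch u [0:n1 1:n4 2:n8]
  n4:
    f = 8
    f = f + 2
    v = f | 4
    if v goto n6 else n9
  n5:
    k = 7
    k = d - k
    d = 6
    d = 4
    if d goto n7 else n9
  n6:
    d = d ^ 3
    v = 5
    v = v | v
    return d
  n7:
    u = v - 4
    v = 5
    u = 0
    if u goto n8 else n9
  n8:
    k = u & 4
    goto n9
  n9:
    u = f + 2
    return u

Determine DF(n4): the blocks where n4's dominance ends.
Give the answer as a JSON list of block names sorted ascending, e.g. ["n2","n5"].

idom tree: n1←n0 n2←n1 n3←n2 n4←n1 n5←n2 n6←n0 n7←n5 n8←n2 n9←n1
Join-block Dom:
  n1: preds {n0,n3}: {n0} ∩ {n0,n1,n2,n3} = {n0}; idom=n0
  n4: preds {n1,n3}: {n0,n1} ∩ {n0,n1,n2,n3} = {n0,n1}; idom=n1
  n6: preds {n0,n4}: {n0} ∩ {n0,n1,n4} = {n0}; idom=n0
  n8: preds {n3,n7}: {n0,n1,n2,n3} ∩ {n0,n1,n2,n5,n7} = {n0,n1,n2}; idom=n2
  n9: preds {n1,n4,n5,n7,n8}: {n0,n1} ∩ {n0,n1,n4} ∩ {n0,n1,n2,n5} ∩ {n0,n1,n2,n5,n7} ∩ {n0,n1,n2,n8} = {n0,n1}; idom=n1

DF walk-up:
  n1←n0: walk · to n0
  n1←n3: walk n3→n2→n1 to n0
  n4←n1: walk · to n1
  n4←n3: walk n3→n2 to n1
  n6←n0: walk · to n0
  n6←n4: walk n4→n1 to n0
  n8←n3: walk n3 to n2
  n8←n7: walk n7→n5 to n2
  n9←n1: walk · to n1
  n9←n4: walk n4 to n1
  n9←n5: walk n5→n2 to n1
  n9←n7: walk n7→n5→n2 to n1
  n9←n8: walk n8→n2 to n1
  n0: DF=∅
  n1: DF={n1,n6}
  n2: DF={n1,n4,n9}
  n3: DF={n1,n4,n8}
  n4: DF={n6,n9}
  n5: DF={n8,n9}
  n6: DF=∅
  n7: DF={n8,n9}
  n8: DF={n9}
  n9: DF=∅

DF(n4) = ["n6", "n9"]

Answer: ["n6", "n9"]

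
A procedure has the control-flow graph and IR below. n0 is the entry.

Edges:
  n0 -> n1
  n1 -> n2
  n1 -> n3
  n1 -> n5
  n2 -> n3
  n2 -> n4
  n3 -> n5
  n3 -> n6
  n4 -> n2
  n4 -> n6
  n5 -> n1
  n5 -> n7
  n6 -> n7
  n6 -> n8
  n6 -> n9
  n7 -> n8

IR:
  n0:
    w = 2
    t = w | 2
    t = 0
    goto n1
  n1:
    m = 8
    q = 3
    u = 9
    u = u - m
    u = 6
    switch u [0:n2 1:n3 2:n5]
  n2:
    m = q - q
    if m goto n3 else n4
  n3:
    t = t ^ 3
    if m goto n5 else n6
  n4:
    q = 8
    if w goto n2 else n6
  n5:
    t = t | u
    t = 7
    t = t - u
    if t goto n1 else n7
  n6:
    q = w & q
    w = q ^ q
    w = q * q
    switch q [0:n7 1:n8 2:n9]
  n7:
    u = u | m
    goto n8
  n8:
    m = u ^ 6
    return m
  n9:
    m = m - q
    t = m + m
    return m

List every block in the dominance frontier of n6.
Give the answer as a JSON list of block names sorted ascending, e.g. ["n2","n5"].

idom tree: n1←n0 n2←n1 n3←n1 n4←n2 n5←n1 n6←n1 n7←n1 n8←n1 n9←n6
Dom∩ at merges:
  n1: preds {n0,n5}: {n0} ∩ {n0,n1,n5} = {n0}; idom=n0
  n2: preds {n1,n4}: {n0,n1} ∩ {n0,n1,n2,n4} = {n0,n1}; idom=n1
  n3: preds {n1,n2}: {n0,n1} ∩ {n0,n1,n2} = {n0,n1}; idom=n1
  n5: preds {n1,n3}: {n0,n1} ∩ {n0,n1,n3} = {n0,n1}; idom=n1
  n6: preds {n3,n4}: {n0,n1,n3} ∩ {n0,n1,n2,n4} = {n0,n1}; idom=n1
  n7: preds {n5,n6}: {n0,n1,n5} ∩ {n0,n1,n6} = {n0,n1}; idom=n1
  n8: preds {n6,n7}: {n0,n1,n6} ∩ {n0,n1,n7} = {n0,n1}; idom=n1

DF derivation:
  join n1 pred n0: · stop@n0
  join n1 pred n5: n5→n1 stop@n0
  join n2 pred n1: · stop@n1
  join n2 pred n4: n4→n2 stop@n1
  join n3 pred n1: · stop@n1
  join n3 pred n2: n2 stop@n1
  join n5 pred n1: · stop@n1
  join n5 pred n3: n3 stop@n1
  join n6 pred n3: n3 stop@n1
  join n6 pred n4: n4→n2 stop@n1
  join n7 pred n5: n5 stop@n1
  join n7 pred n6: n6 stop@n1
  join n8 pred n6: n6 stop@n1
  join n8 pred n7: n7 stop@n1
  n0: DF=∅
  n1: DF={n1}
  n2: DF={n2,n3,n6}
  n3: DF={n5,n6}
  n4: DF={n2,n6}
  n5: DF={n1,n7}
  n6: DF={n7,n8}
  n7: DF={n8}
  n8: DF=∅
  n9: DF=∅

DF(n6) = ["n7", "n8"]

Answer: ["n7", "n8"]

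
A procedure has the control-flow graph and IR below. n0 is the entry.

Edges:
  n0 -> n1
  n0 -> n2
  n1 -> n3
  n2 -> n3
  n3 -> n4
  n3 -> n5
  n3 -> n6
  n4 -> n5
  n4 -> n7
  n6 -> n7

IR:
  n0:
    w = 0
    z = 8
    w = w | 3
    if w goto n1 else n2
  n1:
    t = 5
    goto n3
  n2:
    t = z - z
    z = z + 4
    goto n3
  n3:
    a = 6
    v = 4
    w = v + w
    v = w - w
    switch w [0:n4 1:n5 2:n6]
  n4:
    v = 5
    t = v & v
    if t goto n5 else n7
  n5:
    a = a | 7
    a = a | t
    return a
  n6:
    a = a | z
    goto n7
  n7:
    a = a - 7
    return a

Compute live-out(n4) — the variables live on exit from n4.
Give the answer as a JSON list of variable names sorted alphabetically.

def/use:
  n0 def {w,z} use ∅
  n1 def {t} use ∅
  n2 def {t,z} use {z}
  n3 def {a,v,w} use {w}
  n4 def {t,v} use ∅
  n5 def {a} use {a,t}
  n6 def {a} use {a,z}
  n7 def {a} use {a}

Liveness:
  n0: in=∅ out={w,z}
  n1: in={w,z} out={t,w,z}
  n2: in={w,z} out={t,w,z}
  n3: in={t,w,z} out={a,t,z}
  n4: in={a} out={a,t}
  n5: in={a,t} out=∅
  n6: in={a,z} out={a}
  n7: in={a} out=∅

live-out(n4) = ["a", "t"]

Answer: ["a", "t"]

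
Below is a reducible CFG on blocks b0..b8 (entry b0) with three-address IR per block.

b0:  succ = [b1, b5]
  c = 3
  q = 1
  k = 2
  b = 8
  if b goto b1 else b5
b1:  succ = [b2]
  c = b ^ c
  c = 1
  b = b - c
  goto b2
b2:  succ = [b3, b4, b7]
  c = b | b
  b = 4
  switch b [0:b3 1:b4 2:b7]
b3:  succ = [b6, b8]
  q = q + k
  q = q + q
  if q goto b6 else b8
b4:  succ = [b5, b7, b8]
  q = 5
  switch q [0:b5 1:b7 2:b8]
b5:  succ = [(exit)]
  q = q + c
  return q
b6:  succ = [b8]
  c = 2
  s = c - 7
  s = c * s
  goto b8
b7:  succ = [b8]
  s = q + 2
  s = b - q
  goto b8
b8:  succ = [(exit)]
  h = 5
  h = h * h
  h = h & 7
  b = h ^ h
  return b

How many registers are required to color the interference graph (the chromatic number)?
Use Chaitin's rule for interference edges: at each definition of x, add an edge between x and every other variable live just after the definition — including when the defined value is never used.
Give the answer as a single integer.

Answer: 4

Working:
Per-block:
  b0: def={b,c,k,q} ue=∅
  b1: def={b,c} ue={b,c}
  b2: def={b,c} ue={b}
  b3: def={q} ue={k,q}
  b4: def={q} ue=∅
  b5: def={q} ue={c,q}
  b6: def={c,s} ue=∅
  b7: def={s} ue={b,q}
  b8: def={b,h} ue=∅

Liveness:
  b0 li=∅ lo={b,c,k,q}
  b1 li={b,c,k,q} lo={b,k,q}
  b2 li={b,k,q} lo={b,c,k,q}
  b3 li={k,q} lo=∅
  b4 li={b,c} lo={b,c,q}
  b5 li={c,q} lo=∅
  b6 li=∅ lo=∅
  b7 li={b,q} lo=∅
  b8 li=∅ lo=∅

Interfere edges:
  b — {c,k,q,s}
  c — {b,k,q,s}
  h — ∅
  k — {b,c,q}
  q — {b,c,k,s}
  s — {b,c,q}

Registers:
  {b,c,k,q} pairwise interfere (4-clique) ⇒ χ ≥ 4
  4-colouring: c0={b,h}  c1={c}  c2={q}  c3={k,s}
  χ = 4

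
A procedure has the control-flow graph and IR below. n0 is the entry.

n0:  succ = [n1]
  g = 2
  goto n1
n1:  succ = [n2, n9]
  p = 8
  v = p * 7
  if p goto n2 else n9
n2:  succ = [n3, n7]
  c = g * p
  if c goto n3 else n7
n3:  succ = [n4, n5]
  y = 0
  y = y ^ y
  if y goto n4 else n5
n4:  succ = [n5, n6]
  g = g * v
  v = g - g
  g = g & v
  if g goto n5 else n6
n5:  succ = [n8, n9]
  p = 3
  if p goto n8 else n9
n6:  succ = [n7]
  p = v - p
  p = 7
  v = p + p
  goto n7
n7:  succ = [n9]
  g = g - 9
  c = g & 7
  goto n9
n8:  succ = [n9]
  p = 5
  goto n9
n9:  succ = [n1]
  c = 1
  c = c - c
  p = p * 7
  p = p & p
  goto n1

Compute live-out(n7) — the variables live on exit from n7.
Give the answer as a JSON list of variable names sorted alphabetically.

def/use:
  n0: {g} / ∅
  n1: {p,v} / ∅
  n2: {c} / {g,p}
  n3: {y} / ∅
  n4: {g,v} / {g,v}
  n5: {p} / ∅
  n6: {p,v} / {p,v}
  n7: {c,g} / {g}
  n8: {p} / ∅
  n9: {c,p} / {p}

Live sets:
  n0 li=∅ lo={g}
  n1 li={g} lo={g,p,v}
  n2 li={g,p,v} lo={g,p,v}
  n3 li={g,p,v} lo={g,p,v}
  n4 li={g,p,v} lo={g,p,v}
  n5 li={g} lo={g,p}
  n6 li={g,p,v} lo={g,p}
  n7 li={g,p} lo={g,p}
  n8 li={g} lo={g,p}
  n9 li={g,p} lo={g}

live-out(n7) = ["g", "p"]

Answer: ["g", "p"]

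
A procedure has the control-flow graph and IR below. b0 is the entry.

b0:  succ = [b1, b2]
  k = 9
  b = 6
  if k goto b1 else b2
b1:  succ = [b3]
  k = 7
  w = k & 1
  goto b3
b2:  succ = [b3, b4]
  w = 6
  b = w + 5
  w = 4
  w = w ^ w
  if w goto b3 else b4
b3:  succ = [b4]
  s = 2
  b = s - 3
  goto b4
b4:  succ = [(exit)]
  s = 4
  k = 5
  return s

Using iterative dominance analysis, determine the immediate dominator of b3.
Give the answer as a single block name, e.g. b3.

Answer: b0

Working:
idom tree: b1←b0 b2←b0 b3←b0 b4←b0
Dom at joins:
  b3: preds {b1,b2}: {b0,b1} ∩ {b0,b2} = {b0}; idom=b0
  b4: preds {b2,b3}: {b0,b2} ∩ {b0,b3} = {b0}; idom=b0

idom(b3) = b0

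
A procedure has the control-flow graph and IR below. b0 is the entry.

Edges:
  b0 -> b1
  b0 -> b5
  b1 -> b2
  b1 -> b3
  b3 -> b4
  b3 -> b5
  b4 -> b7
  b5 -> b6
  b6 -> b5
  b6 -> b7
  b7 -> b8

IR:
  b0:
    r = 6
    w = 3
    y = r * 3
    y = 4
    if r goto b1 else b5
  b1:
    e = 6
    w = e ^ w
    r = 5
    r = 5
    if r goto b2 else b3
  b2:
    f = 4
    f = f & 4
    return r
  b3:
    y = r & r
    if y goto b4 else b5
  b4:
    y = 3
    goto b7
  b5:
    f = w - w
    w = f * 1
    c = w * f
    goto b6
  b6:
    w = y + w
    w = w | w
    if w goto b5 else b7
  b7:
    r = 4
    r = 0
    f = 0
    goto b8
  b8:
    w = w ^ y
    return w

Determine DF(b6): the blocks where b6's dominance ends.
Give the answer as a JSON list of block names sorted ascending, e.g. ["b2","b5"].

Answer: ["b5", "b7"]

Working:
idom tree: b1←b0 b2←b1 b3←b1 b4←b3 b5←b0 b6←b5 b7←b0 b8←b7
Join-block Dom:
  b5: preds {b0,b3,b6}: {b0} ∩ {b0,b1,b3} ∩ {b0,b5,b6} = {b0}; idom=b0
  b7: preds {b4,b6}: {b0,b1,b3,b4} ∩ {b0,b5,b6} = {b0}; idom=b0

Frontier:
  b5←b0: walk · to b0
  b5←b3: walk b3→b1 to b0
  b5←b6: walk b6→b5 to b0
  b7←b4: walk b4→b3→b1 to b0
  b7←b6: walk b6→b5 to b0
  b0 → ∅
  b1 → {b5,b7}
  b2 → ∅
  b3 → {b5,b7}
  b4 → {b7}
  b5 → {b5,b7}
  b6 → {b5,b7}
  b7 → ∅
  b8 → ∅

DF(b6) = ["b5", "b7"]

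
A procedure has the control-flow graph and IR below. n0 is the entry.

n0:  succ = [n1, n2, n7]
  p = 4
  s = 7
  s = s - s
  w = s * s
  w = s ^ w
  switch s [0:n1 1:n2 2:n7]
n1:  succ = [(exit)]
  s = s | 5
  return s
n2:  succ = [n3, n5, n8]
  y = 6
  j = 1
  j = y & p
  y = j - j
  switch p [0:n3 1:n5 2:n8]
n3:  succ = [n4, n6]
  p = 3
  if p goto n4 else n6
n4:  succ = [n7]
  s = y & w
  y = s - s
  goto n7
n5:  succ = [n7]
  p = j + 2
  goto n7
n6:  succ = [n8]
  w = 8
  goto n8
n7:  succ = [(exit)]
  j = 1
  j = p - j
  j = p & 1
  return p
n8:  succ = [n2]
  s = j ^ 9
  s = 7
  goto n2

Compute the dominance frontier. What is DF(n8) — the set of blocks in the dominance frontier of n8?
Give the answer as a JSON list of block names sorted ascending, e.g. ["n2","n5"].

Answer: ["n2"]

Derivation:
idom tree: n1←n0 n2←n0 n3←n2 n4←n3 n5←n2 n6←n3 n7←n0 n8←n2
Dom∩ at merges:
  n2: preds {n0,n8}: {n0} ∩ {n0,n2,n8} = {n0}; idom=n0
  n7: preds {n0,n4,n5}: {n0} ∩ {n0,n2,n3,n4} ∩ {n0,n2,n5} = {n0}; idom=n0
  n8: preds {n2,n6}: {n0,n2} ∩ {n0,n2,n3,n6} = {n0,n2}; idom=n2

Frontier:
  n2←n0: walk · to n0
  n2←n8: walk n8→n2 to n0
  n7←n0: walk · to n0
  n7←n4: walk n4→n3→n2 to n0
  n7←n5: walk n5→n2 to n0
  n8←n2: walk · to n2
  n8←n6: walk n6→n3 to n2
  n0: DF=∅
  n1: DF=∅
  n2: DF={n2,n7}
  n3: DF={n7,n8}
  n4: DF={n7}
  n5: DF={n7}
  n6: DF={n8}
  n7: DF=∅
  n8: DF={n2}

DF(n8) = ["n2"]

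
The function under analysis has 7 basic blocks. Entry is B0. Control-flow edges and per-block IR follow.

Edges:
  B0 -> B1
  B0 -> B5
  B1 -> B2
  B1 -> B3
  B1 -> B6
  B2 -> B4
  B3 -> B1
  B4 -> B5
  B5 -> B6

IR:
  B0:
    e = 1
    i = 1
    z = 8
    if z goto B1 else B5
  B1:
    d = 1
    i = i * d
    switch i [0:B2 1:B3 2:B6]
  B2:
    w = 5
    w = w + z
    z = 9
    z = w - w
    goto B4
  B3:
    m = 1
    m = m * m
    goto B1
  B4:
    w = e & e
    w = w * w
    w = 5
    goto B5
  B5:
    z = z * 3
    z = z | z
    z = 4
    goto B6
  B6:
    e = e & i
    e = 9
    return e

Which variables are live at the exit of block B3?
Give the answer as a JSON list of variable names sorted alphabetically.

Block summaries:
  B0: {e,i,z} / ∅
  B1: {d,i} / {i}
  B2: {w,z} / {z}
  B3: {m} / ∅
  B4: {w} / {e}
  B5: {z} / {z}
  B6: {e} / {e,i}

Liveness:
  B0: in=∅ out={e,i,z}
  B1: in={e,i,z} out={e,i,z}
  B2: in={e,i,z} out={e,i,z}
  B3: in={e,i,z} out={e,i,z}
  B4: in={e,i,z} out={e,i,z}
  B5: in={e,i,z} out={e,i}
  B6: in={e,i} out=∅

live-out(B3) = ["e", "i", "z"]

Answer: ["e", "i", "z"]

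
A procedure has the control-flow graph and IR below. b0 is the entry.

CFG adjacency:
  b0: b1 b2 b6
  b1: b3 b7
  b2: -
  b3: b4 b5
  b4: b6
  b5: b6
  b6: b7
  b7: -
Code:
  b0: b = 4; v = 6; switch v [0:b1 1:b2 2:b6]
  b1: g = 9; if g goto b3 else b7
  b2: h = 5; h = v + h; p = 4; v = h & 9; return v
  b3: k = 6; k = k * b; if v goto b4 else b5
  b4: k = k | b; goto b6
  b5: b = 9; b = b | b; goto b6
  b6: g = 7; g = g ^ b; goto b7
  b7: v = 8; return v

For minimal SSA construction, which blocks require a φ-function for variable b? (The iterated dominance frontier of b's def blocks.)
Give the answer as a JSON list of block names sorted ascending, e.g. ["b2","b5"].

idom tree: b1←b0 b2←b0 b3←b1 b4←b3 b5←b3 b6←b0 b7←b0
Join-block Dom:
  b6: preds {b0,b4,b5}: {b0} ∩ {b0,b1,b3,b4} ∩ {b0,b1,b3,b5} = {b0}; idom=b0
  b7: preds {b1,b6}: {b0,b1} ∩ {b0,b6} = {b0}; idom=b0

DF derivation:
  b6←b0: walk · to b0
  b6←b4: walk b4→b3→b1 to b0
  b6←b5: walk b5→b3→b1 to b0
  b7←b1: walk b1 to b0
  b7←b6: walk b6 to b0
  DF(b0)=∅
  DF(b1)={b6,b7}
  DF(b2)=∅
  DF(b3)={b6}
  DF(b4)={b6}
  DF(b5)={b6}
  DF(b6)={b7}
  DF(b7)=∅

φ for b: defs {b0,b5}
  DF⁺ = {b6,b7}

Answer: ["b6", "b7"]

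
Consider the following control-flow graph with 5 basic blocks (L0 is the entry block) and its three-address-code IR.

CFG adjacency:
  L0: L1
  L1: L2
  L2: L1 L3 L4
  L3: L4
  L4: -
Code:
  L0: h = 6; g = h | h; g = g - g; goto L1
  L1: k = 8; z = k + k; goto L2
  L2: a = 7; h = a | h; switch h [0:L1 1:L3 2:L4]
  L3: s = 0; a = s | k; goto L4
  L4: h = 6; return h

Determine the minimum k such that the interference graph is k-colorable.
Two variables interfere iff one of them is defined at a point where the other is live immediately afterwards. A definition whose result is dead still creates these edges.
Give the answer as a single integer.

Answer: 3

Analysis:
Block summaries:
  L0 def {g,h} use ∅
  L1 def {k,z} use ∅
  L2 def {a,h} use {h}
  L3 def {a,s} use {k}
  L4 def {h} use ∅

Liveness:
  live L0: ∅→{h}
  live L1: {h}→{h,k}
  live L2: {h,k}→{h,k}
  live L3: {k}→∅
  live L4: ∅→∅

Interference:
  a: {h,k}
  g: {h}
  h: {a,g,k,z}
  k: {a,h,s,z}
  s: {k}
  z: {h,k}

Registers:
  {a,h,k} pairwise interfere (3-clique) ⇒ χ ≥ 3
  3-colouring: R0={h,s}  R1={g,k}  R2={a,z}
  χ = 3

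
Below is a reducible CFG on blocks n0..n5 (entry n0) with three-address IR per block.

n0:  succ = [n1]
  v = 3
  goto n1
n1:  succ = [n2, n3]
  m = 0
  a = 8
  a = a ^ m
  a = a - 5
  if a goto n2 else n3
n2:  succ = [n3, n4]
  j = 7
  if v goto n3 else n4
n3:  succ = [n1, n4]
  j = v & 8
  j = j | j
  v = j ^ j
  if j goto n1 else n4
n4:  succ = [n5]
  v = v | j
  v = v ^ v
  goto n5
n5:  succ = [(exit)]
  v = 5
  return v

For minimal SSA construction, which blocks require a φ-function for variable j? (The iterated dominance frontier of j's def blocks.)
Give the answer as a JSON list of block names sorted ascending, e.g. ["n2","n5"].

Answer: ["n1", "n3", "n4"]

Working:
idom tree: n1←n0 n2←n1 n3←n1 n4←n1 n5←n4
Join-block Dom:
  n1: preds {n0,n3}: {n0} ∩ {n0,n1,n3} = {n0}; idom=n0
  n3: preds {n1,n2}: {n0,n1} ∩ {n0,n1,n2} = {n0,n1}; idom=n1
  n4: preds {n2,n3}: {n0,n1,n2} ∩ {n0,n1,n3} = {n0,n1}; idom=n1

Frontier:
  n1←n0: walk · to n0
  n1←n3: walk n3→n1 to n0
  n3←n1: walk · to n1
  n3←n2: walk n2 to n1
  n4←n2: walk n2 to n1
  n4←n3: walk n3 to n1
  n0: DF=∅
  n1: DF={n1}
  n2: DF={n3,n4}
  n3: DF={n1,n4}
  n4: DF=∅
  n5: DF=∅

φ for j: defs {n2,n3}
  DF⁺ = {n1,n3,n4}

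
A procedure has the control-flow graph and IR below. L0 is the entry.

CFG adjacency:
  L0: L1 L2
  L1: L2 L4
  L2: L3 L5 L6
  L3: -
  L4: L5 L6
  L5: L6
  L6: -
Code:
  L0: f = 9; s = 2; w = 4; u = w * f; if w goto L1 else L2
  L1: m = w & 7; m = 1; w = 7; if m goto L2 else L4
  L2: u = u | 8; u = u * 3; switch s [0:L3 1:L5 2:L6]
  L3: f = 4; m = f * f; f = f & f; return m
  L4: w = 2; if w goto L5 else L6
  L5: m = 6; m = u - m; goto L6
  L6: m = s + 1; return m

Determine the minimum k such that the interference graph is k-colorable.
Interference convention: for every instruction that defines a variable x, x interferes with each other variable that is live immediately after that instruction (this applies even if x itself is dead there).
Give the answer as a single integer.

Block summaries:
  L0: {f,s,u,w} / ∅
  L1: {m,w} / {w}
  L2: {u} / {s,u}
  L3: {f,m} / ∅
  L4: {w} / ∅
  L5: {m} / {u}
  L6: {m} / {s}

Live sets:
  live L0: ∅→{s,u,w}
  live L1: {s,u,w}→{s,u}
  live L2: {s,u}→{s,u}
  live L3: ∅→∅
  live L4: {s,u}→{s,u}
  live L5: {s,u}→{s}
  live L6: {s}→∅

Interference:
  f — {m,s,w}
  m — {f,s,u,w}
  s — {f,m,u,w}
  u — {m,s,w}
  w — {f,m,s,u}

Chromatic number:
  lower bound: {f,m,s,w} mutually conflict ⇒ χ ≥ 4
  4-colouring: r0={m}  r1={s}  r2={w}  r3={f,u}
  χ = 4

Answer: 4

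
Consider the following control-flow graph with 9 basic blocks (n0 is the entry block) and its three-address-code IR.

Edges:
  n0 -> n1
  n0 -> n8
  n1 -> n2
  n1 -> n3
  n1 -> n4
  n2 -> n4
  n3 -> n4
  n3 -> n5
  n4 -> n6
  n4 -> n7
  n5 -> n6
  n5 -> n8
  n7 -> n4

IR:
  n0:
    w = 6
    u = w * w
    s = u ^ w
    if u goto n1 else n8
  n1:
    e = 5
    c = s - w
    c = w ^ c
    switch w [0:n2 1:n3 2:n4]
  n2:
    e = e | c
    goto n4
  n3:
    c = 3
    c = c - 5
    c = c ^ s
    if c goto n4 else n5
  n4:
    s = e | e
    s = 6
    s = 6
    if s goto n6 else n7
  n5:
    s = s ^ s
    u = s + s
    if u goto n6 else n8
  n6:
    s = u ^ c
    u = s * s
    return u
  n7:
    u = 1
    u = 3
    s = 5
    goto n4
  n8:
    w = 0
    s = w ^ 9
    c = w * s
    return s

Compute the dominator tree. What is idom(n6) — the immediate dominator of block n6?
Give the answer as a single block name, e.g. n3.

idom tree: n1←n0 n2←n1 n3←n1 n4←n1 n5←n3 n6←n1 n7←n4 n8←n0
Dom∩ at merges:
  n4: preds {n1,n2,n3,n7}: {n0,n1} ∩ {n0,n1,n2} ∩ {n0,n1,n3} ∩ {n0,n1,n4,n7} = {n0,n1}; idom=n1
  n6: preds {n4,n5}: {n0,n1,n4} ∩ {n0,n1,n3,n5} = {n0,n1}; idom=n1
  n8: preds {n0,n5}: {n0} ∩ {n0,n1,n3,n5} = {n0}; idom=n0

idom(n6) = n1

Answer: n1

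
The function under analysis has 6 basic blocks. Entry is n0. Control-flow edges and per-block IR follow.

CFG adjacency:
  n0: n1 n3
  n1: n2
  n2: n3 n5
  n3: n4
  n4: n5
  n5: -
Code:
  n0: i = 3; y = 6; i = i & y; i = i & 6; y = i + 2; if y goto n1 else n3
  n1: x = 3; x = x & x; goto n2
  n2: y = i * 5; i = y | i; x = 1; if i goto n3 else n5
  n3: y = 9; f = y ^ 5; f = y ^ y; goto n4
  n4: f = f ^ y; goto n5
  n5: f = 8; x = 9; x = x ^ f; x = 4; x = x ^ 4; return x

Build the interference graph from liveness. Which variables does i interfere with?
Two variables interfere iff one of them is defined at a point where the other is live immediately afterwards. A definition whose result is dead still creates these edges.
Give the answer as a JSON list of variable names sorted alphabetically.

Block summaries:
  n0: def={i,y} ue=∅
  n1: def={x} ue=∅
  n2: def={i,x,y} ue={i}
  n3: def={f,y} ue=∅
  n4: def={f} ue={f,y}
  n5: def={f,x} ue=∅

Live sets:
  n0 li=∅ lo={i}
  n1 li={i} lo={i}
  n2 li={i} lo=∅
  n3 li=∅ lo={f,y}
  n4 li={f,y} lo=∅
  n5 li=∅ lo=∅

Interfere edges:
  f↔{x,y}
  i↔{x,y}
  x↔{f,i}
  y↔{f,i}

N(i) = ["x", "y"]

Answer: ["x", "y"]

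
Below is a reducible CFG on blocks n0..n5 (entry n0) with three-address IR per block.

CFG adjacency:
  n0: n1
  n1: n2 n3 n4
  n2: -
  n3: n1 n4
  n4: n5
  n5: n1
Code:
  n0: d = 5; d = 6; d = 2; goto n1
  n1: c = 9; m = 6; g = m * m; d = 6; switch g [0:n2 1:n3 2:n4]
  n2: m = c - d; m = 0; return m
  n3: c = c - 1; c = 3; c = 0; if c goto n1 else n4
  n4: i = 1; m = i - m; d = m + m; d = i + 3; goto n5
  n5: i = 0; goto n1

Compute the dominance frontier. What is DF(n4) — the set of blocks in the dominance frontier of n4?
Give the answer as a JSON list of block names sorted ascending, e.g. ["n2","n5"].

idom tree: n1←n0 n2←n1 n3←n1 n4←n1 n5←n4
Join-block Dom:
  n1: preds {n0,n3,n5}: {n0} ∩ {n0,n1,n3} ∩ {n0,n1,n4,n5} = {n0}; idom=n0
  n4: preds {n1,n3}: {n0,n1} ∩ {n0,n1,n3} = {n0,n1}; idom=n1

Frontier:
  join n1 pred n0: · stop@n0
  join n1 pred n3: n3→n1 stop@n0
  join n1 pred n5: n5→n4→n1 stop@n0
  join n4 pred n1: · stop@n1
  join n4 pred n3: n3 stop@n1
  n0: DF=∅
  n1: DF={n1}
  n2: DF=∅
  n3: DF={n1,n4}
  n4: DF={n1}
  n5: DF={n1}

DF(n4) = ["n1"]

Answer: ["n1"]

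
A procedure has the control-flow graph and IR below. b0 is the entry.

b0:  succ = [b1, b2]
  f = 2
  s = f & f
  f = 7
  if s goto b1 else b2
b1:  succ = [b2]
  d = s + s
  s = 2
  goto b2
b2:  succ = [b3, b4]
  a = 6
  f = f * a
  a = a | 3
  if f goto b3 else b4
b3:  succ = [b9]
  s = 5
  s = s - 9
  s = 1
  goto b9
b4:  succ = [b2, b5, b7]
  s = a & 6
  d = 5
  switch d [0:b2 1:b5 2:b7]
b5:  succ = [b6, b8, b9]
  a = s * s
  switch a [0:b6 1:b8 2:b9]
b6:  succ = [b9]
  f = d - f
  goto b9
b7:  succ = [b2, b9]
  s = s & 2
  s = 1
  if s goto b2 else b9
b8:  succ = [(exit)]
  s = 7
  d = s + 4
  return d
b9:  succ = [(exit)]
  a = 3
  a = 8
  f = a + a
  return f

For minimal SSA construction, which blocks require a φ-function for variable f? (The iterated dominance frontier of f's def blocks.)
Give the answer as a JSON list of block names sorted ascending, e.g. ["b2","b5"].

Answer: ["b2", "b9"]

Derivation:
idom tree: b1←b0 b2←b0 b3←b2 b4←b2 b5←b4 b6←b5 b7←b4 b8←b5 b9←b2
Dom∩ at merges:
  b2: preds {b0,b1,b4,b7}: {b0} ∩ {b0,b1} ∩ {b0,b2,b4} ∩ {b0,b2,b4,b7} = {b0}; idom=b0
  b9: preds {b3,b5,b6,b7}: {b0,b2,b3} ∩ {b0,b2,b4,b5} ∩ {b0,b2,b4,b5,b6} ∩ {b0,b2,b4,b7} = {b0,b2}; idom=b2

Frontier:
  join b2 pred b0: · stop@b0
  join b2 pred b1: b1 stop@b0
  join b2 pred b4: b4→b2 stop@b0
  join b2 pred b7: b7→b4→b2 stop@b0
  join b9 pred b3: b3 stop@b2
  join b9 pred b5: b5→b4 stop@b2
  join b9 pred b6: b6→b5→b4 stop@b2
  join b9 pred b7: b7→b4 stop@b2
  b0: DF=∅
  b1: DF={b2}
  b2: DF={b2}
  b3: DF={b9}
  b4: DF={b2,b9}
  b5: DF={b9}
  b6: DF={b9}
  b7: DF={b2,b9}
  b8: DF=∅
  b9: DF=∅

φ for f: defs {b0,b2,b6,b9}
  DF⁺ = {b2,b9}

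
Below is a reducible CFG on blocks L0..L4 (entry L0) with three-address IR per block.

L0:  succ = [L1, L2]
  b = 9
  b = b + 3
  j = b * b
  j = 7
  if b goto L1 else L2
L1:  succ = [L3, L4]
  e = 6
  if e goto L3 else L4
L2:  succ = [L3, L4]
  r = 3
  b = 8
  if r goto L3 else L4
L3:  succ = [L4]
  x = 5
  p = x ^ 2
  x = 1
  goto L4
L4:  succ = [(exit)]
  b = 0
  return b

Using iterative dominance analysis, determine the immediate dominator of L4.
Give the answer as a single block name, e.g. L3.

Answer: L0

Analysis:
idom tree: L1←L0 L2←L0 L3←L0 L4←L0
Dom∩ at merges:
  L3: preds {L1,L2}: {L0,L1} ∩ {L0,L2} = {L0}; idom=L0
  L4: preds {L1,L2,L3}: {L0,L1} ∩ {L0,L2} ∩ {L0,L3} = {L0}; idom=L0

idom(L4) = L0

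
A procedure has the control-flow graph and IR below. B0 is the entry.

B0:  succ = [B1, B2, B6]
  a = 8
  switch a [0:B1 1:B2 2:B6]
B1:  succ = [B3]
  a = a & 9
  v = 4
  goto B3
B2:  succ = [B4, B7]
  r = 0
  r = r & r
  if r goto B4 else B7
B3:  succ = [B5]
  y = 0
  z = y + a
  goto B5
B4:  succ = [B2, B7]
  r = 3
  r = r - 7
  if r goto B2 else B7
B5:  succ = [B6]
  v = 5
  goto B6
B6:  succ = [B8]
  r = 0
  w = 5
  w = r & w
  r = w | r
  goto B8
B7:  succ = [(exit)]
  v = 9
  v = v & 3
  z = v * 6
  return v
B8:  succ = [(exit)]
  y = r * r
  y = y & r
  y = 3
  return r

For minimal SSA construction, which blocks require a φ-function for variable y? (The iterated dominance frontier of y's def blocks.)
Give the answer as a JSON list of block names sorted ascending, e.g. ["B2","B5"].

Answer: ["B6"]

Analysis:
idom tree: B1←B0 B2←B0 B3←B1 B4←B2 B5←B3 B6←B0 B7←B2 B8←B6
Dom at joins:
  B2: preds {B0,B4}: {B0} ∩ {B0,B2,B4} = {B0}; idom=B0
  B6: preds {B0,B5}: {B0} ∩ {B0,B1,B3,B5} = {B0}; idom=B0
  B7: preds {B2,B4}: {B0,B2} ∩ {B0,B2,B4} = {B0,B2}; idom=B2

DF walk-up:
  B2←B0: walk · to B0
  B2←B4: walk B4→B2 to B0
  B6←B0: walk · to B0
  B6←B5: walk B5→B3→B1 to B0
  B7←B2: walk · to B2
  B7←B4: walk B4 to B2
  DF(B0)=∅
  DF(B1)={B6}
  DF(B2)={B2}
  DF(B3)={B6}
  DF(B4)={B2,B7}
  DF(B5)={B6}
  DF(B6)=∅
  DF(B7)=∅
  DF(B8)=∅

φ for y: defs {B3,B8}
  DF⁺ = {B6}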